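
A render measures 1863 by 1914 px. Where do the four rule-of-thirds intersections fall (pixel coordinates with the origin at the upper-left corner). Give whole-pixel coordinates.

One third of 1863 is 621; one third of 1914 is 638.
Vertical third lines at x = 621 and x = 1242; horizontal third lines at y = 638 and y = 1276.

(621, 638), (1242, 638), (621, 1276), (1242, 1276)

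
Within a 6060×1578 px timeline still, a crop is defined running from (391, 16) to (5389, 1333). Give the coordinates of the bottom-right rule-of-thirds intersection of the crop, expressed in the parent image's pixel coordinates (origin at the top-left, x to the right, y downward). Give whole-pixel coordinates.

(3723, 894)

Crop width = 5389 − 391 = 4998 px; one third is 1666.00 px.
Crop height = 1333 − 16 = 1317 px; one third is 439.00 px.
The bottom-right point is two-thirds across and two-thirds down within the crop:
x = 391 + 2 × 1666.00 ≈ 3723; y = 16 + 2 × 439.00 ≈ 894.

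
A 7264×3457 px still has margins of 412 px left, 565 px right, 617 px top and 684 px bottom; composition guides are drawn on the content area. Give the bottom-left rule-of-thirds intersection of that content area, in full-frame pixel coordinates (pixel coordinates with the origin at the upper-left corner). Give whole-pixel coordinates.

(2508, 2054)

Content width = 7264 − 412 − 565 = 6287 px; content height = 3457 − 617 − 684 = 2156 px.
Bottom-left is one-third across and two-thirds down within the content area.
x = 412 + 1 × 6287/3 = 412 + 2095.67 ≈ 2508
y = 617 + 2 × 2156/3 = 617 + 1437.33 ≈ 2054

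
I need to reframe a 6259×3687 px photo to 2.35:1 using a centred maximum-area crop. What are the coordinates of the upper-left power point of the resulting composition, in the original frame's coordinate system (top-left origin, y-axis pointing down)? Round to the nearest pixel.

x = 2086 px, y = 1400 px

6259/3687 < 2.35/1, so the 2.35:1 crop keeps the full width 6259 and trims height to 6259 × 1/2.35 = 2663.40 px.
Top offset = (3687 − 2663.40)/2 = 511.80 px; left offset = 0.
Upper-left is one-third across and one-third down within the crop:
x = 0.00 + 1 × 6259.00/3 ≈ 2086; y = 511.80 + 1 × 2663.40/3 ≈ 1400.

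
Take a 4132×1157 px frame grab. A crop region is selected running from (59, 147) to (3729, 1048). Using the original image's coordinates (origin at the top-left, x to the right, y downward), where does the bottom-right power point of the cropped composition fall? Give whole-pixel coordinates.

(2506, 748)

Crop width = 3729 − 59 = 3670 px; one third is 1223.33 px.
Crop height = 1048 − 147 = 901 px; one third is 300.33 px.
The bottom-right point is two-thirds across and two-thirds down within the crop:
x = 59 + 2 × 1223.33 ≈ 2506; y = 147 + 2 × 300.33 ≈ 748.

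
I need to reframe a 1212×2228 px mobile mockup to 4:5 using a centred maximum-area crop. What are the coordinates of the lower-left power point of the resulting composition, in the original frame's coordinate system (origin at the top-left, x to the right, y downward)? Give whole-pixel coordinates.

x = 404 px, y = 1367 px

1212/2228 < 4/5, so the 4:5 crop keeps the full width 1212 and trims height to 1212 × 5/4 = 1515.00 px.
Top offset = (2228 − 1515.00)/2 = 356.50 px; left offset = 0.
Lower-left is one-third across and two-thirds down within the crop:
x = 0.00 + 1 × 1212.00/3 ≈ 404; y = 356.50 + 2 × 1515.00/3 ≈ 1367.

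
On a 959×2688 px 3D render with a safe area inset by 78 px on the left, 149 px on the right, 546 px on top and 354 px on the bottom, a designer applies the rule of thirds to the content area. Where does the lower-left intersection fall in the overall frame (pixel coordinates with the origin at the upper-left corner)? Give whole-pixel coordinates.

Content width = 959 − 78 − 149 = 732 px; content height = 2688 − 546 − 354 = 1788 px.
Lower-left is one-third across and two-thirds down within the content area.
x = 78 + 1 × 732/3 = 78 + 244.00 ≈ 322
y = 546 + 2 × 1788/3 = 546 + 1192.00 ≈ 1738

x = 322 px, y = 1738 px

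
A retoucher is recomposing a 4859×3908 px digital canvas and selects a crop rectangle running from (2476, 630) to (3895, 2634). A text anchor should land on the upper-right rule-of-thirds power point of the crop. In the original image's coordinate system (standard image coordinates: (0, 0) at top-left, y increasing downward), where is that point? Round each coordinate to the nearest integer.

Crop width = 3895 − 2476 = 1419 px; one third is 473.00 px.
Crop height = 2634 − 630 = 2004 px; one third is 668.00 px.
The upper-right point is two-thirds across and one-third down within the crop:
x = 2476 + 2 × 473.00 ≈ 3422; y = 630 + 1 × 668.00 ≈ 1298.

(3422, 1298)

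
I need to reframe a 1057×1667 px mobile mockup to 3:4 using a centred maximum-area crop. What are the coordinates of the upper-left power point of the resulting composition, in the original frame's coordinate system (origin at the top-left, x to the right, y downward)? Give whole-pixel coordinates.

1057/1667 < 3/4, so the 3:4 crop keeps the full width 1057 and trims height to 1057 × 4/3 = 1409.33 px.
Top offset = (1667 − 1409.33)/2 = 128.83 px; left offset = 0.
Upper-left is one-third across and one-third down within the crop:
x = 0.00 + 1 × 1057.00/3 ≈ 352; y = 128.83 + 1 × 1409.33/3 ≈ 599.

x = 352 px, y = 599 px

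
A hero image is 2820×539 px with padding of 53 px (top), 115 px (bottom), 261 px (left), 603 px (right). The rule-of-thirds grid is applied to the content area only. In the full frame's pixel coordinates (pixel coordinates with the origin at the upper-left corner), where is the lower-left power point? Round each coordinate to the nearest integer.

(913, 300)

Content width = 2820 − 261 − 603 = 1956 px; content height = 539 − 53 − 115 = 371 px.
Lower-left is one-third across and two-thirds down within the content area.
x = 261 + 1 × 1956/3 = 261 + 652.00 ≈ 913
y = 53 + 2 × 371/3 = 53 + 247.33 ≈ 300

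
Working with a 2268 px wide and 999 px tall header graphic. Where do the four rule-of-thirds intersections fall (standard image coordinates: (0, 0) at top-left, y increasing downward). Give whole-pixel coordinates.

(756, 333), (1512, 333), (756, 666), (1512, 666)

One third of 2268 is 756; one third of 999 is 333.
Vertical third lines at x = 756 and x = 1512; horizontal third lines at y = 333 and y = 666.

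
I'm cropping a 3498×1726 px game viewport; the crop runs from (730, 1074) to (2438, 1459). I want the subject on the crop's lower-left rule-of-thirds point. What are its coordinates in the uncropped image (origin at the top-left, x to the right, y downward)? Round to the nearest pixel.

Crop width = 2438 − 730 = 1708 px; one third is 569.33 px.
Crop height = 1459 − 1074 = 385 px; one third is 128.33 px.
The lower-left point is one-third across and two-thirds down within the crop:
x = 730 + 1 × 569.33 ≈ 1299; y = 1074 + 2 × 128.33 ≈ 1331.

(1299, 1331)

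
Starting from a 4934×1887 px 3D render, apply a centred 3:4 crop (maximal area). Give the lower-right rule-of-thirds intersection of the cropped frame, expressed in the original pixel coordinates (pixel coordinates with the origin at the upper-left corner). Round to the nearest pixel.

x = 2703 px, y = 1258 px

4934/1887 > 3/4, so the 3:4 crop keeps the full height 1887 and trims width to 1887 × 3/4 = 1415.25 px.
Left offset = (4934 − 1415.25)/2 = 1759.38 px; top offset = 0.
Lower-right is two-thirds across and two-thirds down within the crop:
x = 1759.38 + 2 × 1415.25/3 ≈ 2703; y = 0.00 + 2 × 1887.00/3 ≈ 1258.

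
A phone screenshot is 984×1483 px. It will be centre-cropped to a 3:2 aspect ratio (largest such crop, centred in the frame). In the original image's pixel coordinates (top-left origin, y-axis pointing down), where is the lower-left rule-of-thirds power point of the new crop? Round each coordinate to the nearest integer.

(328, 851)

984/1483 < 3/2, so the 3:2 crop keeps the full width 984 and trims height to 984 × 2/3 = 656.00 px.
Top offset = (1483 − 656.00)/2 = 413.50 px; left offset = 0.
Lower-left is one-third across and two-thirds down within the crop:
x = 0.00 + 1 × 984.00/3 ≈ 328; y = 413.50 + 2 × 656.00/3 ≈ 851.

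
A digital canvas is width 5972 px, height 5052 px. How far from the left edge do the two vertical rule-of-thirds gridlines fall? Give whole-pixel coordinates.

5972 / 3 = 1990.67, so the vertical lines sit at one and two thirds of 5972.

1991 px and 3981 px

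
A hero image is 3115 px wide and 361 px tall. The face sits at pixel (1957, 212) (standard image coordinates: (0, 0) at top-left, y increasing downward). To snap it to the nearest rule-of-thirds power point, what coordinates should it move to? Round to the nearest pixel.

x = 2077 px, y = 241 px

Third lines: x ∈ {1038, 2077}, y ∈ {120, 241}.
1957 is closer to x = 2077; 212 is closer to y = 241.
So the nearest intersection is the lower-right power point.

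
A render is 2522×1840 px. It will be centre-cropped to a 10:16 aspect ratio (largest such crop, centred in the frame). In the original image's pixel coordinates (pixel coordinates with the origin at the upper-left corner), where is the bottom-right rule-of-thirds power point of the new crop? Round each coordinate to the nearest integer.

2522/1840 > 10/16, so the 10:16 crop keeps the full height 1840 and trims width to 1840 × 10/16 = 1150.00 px.
Left offset = (2522 − 1150.00)/2 = 686.00 px; top offset = 0.
Bottom-right is two-thirds across and two-thirds down within the crop:
x = 686.00 + 2 × 1150.00/3 ≈ 1453; y = 0.00 + 2 × 1840.00/3 ≈ 1227.

x = 1453 px, y = 1227 px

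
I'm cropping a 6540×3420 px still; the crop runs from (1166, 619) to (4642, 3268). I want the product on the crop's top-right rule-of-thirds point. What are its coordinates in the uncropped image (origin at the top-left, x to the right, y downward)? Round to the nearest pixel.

x = 3483 px, y = 1502 px

Crop width = 4642 − 1166 = 3476 px; one third is 1158.67 px.
Crop height = 3268 − 619 = 2649 px; one third is 883.00 px.
The top-right point is two-thirds across and one-third down within the crop:
x = 1166 + 2 × 1158.67 ≈ 3483; y = 619 + 1 × 883.00 ≈ 1502.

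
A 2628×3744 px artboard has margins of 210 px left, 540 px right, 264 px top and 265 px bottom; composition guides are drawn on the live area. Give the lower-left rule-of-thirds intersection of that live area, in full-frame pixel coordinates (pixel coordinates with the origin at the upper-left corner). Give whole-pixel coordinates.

(836, 2407)

Content width = 2628 − 210 − 540 = 1878 px; content height = 3744 − 264 − 265 = 3215 px.
Lower-left is one-third across and two-thirds down within the live area.
x = 210 + 1 × 1878/3 = 210 + 626.00 ≈ 836
y = 264 + 2 × 3215/3 = 264 + 2143.33 ≈ 2407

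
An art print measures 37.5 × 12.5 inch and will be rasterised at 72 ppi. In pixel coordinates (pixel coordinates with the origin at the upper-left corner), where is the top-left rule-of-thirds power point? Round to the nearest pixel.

In pixels the canvas is 37.5 × 72 = 2700 wide and 12.5 × 72 = 900 tall.
The top-left point is one-third across and one-third down:
x = 1 × 2700/3 ≈ 900; y = 1 × 900/3 ≈ 300.

x = 900 px, y = 300 px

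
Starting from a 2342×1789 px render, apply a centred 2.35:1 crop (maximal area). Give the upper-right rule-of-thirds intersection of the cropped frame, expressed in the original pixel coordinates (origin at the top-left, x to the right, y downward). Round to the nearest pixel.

(1561, 728)

2342/1789 < 2.35/1, so the 2.35:1 crop keeps the full width 2342 and trims height to 2342 × 1/2.35 = 996.60 px.
Top offset = (1789 − 996.60)/2 = 396.20 px; left offset = 0.
Upper-right is two-thirds across and one-third down within the crop:
x = 0.00 + 2 × 2342.00/3 ≈ 1561; y = 396.20 + 1 × 996.60/3 ≈ 728.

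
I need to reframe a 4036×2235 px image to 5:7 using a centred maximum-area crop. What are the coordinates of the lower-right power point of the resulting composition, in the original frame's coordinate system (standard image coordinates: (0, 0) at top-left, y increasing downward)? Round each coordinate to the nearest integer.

4036/2235 > 5/7, so the 5:7 crop keeps the full height 2235 and trims width to 2235 × 5/7 = 1596.43 px.
Left offset = (4036 − 1596.43)/2 = 1219.79 px; top offset = 0.
Lower-right is two-thirds across and two-thirds down within the crop:
x = 1219.79 + 2 × 1596.43/3 ≈ 2284; y = 0.00 + 2 × 2235.00/3 ≈ 1490.

(2284, 1490)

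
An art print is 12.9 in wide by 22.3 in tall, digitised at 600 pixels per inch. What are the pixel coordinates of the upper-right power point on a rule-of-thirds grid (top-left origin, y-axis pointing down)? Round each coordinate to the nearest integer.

In pixels the canvas is 12.9 × 600 = 7740 wide and 22.3 × 600 = 13380 tall.
The upper-right point is two-thirds across and one-third down:
x = 2 × 7740/3 ≈ 5160; y = 1 × 13380/3 ≈ 4460.

x = 5160 px, y = 4460 px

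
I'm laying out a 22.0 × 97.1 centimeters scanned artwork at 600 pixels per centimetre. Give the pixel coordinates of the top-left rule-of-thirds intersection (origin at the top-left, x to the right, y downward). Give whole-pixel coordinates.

In pixels the canvas is 22.0 × 600 = 13200 wide and 97.1 × 600 = 58260 tall.
The top-left point is one-third across and one-third down:
x = 1 × 13200/3 ≈ 4400; y = 1 × 58260/3 ≈ 19420.

x = 4400 px, y = 19420 px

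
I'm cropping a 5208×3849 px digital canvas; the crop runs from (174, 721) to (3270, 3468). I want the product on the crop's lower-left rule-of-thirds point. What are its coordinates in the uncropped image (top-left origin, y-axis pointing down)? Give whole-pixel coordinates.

x = 1206 px, y = 2552 px

Crop width = 3270 − 174 = 3096 px; one third is 1032.00 px.
Crop height = 3468 − 721 = 2747 px; one third is 915.67 px.
The lower-left point is one-third across and two-thirds down within the crop:
x = 174 + 1 × 1032.00 ≈ 1206; y = 721 + 2 × 915.67 ≈ 2552.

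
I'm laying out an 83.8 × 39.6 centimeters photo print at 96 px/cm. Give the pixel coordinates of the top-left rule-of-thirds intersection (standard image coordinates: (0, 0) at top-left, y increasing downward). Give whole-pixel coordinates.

x = 2682 px, y = 1267 px

In pixels the canvas is 83.8 × 96 = 8044.8 wide and 39.6 × 96 = 3801.6 tall.
The top-left point is one-third across and one-third down:
x = 1 × 8044.8/3 ≈ 2682; y = 1 × 3801.6/3 ≈ 1267.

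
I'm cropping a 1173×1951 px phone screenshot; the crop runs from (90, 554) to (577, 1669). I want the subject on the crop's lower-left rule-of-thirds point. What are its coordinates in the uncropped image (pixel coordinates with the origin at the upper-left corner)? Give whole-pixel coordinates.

Crop width = 577 − 90 = 487 px; one third is 162.33 px.
Crop height = 1669 − 554 = 1115 px; one third is 371.67 px.
The lower-left point is one-third across and two-thirds down within the crop:
x = 90 + 1 × 162.33 ≈ 252; y = 554 + 2 × 371.67 ≈ 1297.

(252, 1297)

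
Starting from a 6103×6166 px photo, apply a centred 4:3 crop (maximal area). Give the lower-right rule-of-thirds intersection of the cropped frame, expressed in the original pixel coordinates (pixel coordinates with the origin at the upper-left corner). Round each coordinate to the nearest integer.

6103/6166 < 4/3, so the 4:3 crop keeps the full width 6103 and trims height to 6103 × 3/4 = 4577.25 px.
Top offset = (6166 − 4577.25)/2 = 794.38 px; left offset = 0.
Lower-right is two-thirds across and two-thirds down within the crop:
x = 0.00 + 2 × 6103.00/3 ≈ 4069; y = 794.38 + 2 × 4577.25/3 ≈ 3846.

x = 4069 px, y = 3846 px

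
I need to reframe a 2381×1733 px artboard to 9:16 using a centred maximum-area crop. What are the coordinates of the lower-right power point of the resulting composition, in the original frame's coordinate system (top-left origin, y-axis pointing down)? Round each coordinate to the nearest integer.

(1353, 1155)

2381/1733 > 9/16, so the 9:16 crop keeps the full height 1733 and trims width to 1733 × 9/16 = 974.81 px.
Left offset = (2381 − 974.81)/2 = 703.09 px; top offset = 0.
Lower-right is two-thirds across and two-thirds down within the crop:
x = 703.09 + 2 × 974.81/3 ≈ 1353; y = 0.00 + 2 × 1733.00/3 ≈ 1155.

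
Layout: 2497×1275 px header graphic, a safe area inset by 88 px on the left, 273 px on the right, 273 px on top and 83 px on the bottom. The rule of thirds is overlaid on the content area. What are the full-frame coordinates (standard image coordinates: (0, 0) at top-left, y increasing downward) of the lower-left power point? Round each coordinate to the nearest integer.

Content width = 2497 − 88 − 273 = 2136 px; content height = 1275 − 273 − 83 = 919 px.
Lower-left is one-third across and two-thirds down within the content area.
x = 88 + 1 × 2136/3 = 88 + 712.00 ≈ 800
y = 273 + 2 × 919/3 = 273 + 612.67 ≈ 886

x = 800 px, y = 886 px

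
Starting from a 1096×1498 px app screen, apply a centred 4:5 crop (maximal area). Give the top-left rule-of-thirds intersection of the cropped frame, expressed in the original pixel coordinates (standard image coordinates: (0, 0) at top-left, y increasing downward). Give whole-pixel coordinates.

x = 365 px, y = 521 px

1096/1498 < 4/5, so the 4:5 crop keeps the full width 1096 and trims height to 1096 × 5/4 = 1370.00 px.
Top offset = (1498 − 1370.00)/2 = 64.00 px; left offset = 0.
Top-left is one-third across and one-third down within the crop:
x = 0.00 + 1 × 1096.00/3 ≈ 365; y = 64.00 + 1 × 1370.00/3 ≈ 521.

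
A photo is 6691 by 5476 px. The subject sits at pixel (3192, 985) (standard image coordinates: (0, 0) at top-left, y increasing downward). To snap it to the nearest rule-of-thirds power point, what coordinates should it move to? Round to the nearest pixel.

x = 2230 px, y = 1825 px

Third lines: x ∈ {2230, 4461}, y ∈ {1825, 3651}.
3192 is closer to x = 2230; 985 is closer to y = 1825.
So the nearest intersection is the upper-left power point.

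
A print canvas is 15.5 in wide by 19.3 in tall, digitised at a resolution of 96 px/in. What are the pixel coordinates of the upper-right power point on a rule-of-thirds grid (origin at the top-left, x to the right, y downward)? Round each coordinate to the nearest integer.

In pixels the canvas is 15.5 × 96 = 1488 wide and 19.3 × 96 = 1852.8 tall.
The upper-right point is two-thirds across and one-third down:
x = 2 × 1488/3 ≈ 992; y = 1 × 1852.8/3 ≈ 618.

x = 992 px, y = 618 px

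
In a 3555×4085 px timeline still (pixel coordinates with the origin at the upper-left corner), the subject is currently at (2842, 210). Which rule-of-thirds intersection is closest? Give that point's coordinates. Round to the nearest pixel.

Third lines: x ∈ {1185, 2370}, y ∈ {1362, 2723}.
2842 is closer to x = 2370; 210 is closer to y = 1362.
So the nearest intersection is the upper-right power point.

x = 2370 px, y = 1362 px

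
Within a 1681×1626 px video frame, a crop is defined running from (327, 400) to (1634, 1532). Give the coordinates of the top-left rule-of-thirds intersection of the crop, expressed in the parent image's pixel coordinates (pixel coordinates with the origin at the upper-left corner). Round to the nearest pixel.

(763, 777)

Crop width = 1634 − 327 = 1307 px; one third is 435.67 px.
Crop height = 1532 − 400 = 1132 px; one third is 377.33 px.
The top-left point is one-third across and one-third down within the crop:
x = 327 + 1 × 435.67 ≈ 763; y = 400 + 1 × 377.33 ≈ 777.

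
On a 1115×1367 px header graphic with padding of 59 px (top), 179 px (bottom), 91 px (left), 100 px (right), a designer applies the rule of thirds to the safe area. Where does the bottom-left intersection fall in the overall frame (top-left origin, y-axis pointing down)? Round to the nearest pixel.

(399, 812)

Content width = 1115 − 91 − 100 = 924 px; content height = 1367 − 59 − 179 = 1129 px.
Bottom-left is one-third across and two-thirds down within the safe area.
x = 91 + 1 × 924/3 = 91 + 308.00 ≈ 399
y = 59 + 2 × 1129/3 = 59 + 752.67 ≈ 812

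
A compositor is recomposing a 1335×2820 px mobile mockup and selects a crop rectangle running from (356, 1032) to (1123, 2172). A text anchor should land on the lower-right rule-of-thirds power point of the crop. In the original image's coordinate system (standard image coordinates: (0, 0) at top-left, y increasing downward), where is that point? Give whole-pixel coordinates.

(867, 1792)

Crop width = 1123 − 356 = 767 px; one third is 255.67 px.
Crop height = 2172 − 1032 = 1140 px; one third is 380.00 px.
The lower-right point is two-thirds across and two-thirds down within the crop:
x = 356 + 2 × 255.67 ≈ 867; y = 1032 + 2 × 380.00 ≈ 1792.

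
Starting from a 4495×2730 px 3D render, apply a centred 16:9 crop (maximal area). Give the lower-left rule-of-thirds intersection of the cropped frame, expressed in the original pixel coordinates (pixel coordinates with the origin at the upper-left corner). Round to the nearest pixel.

x = 1498 px, y = 1786 px

4495/2730 < 16/9, so the 16:9 crop keeps the full width 4495 and trims height to 4495 × 9/16 = 2528.44 px.
Top offset = (2730 − 2528.44)/2 = 100.78 px; left offset = 0.
Lower-left is one-third across and two-thirds down within the crop:
x = 0.00 + 1 × 4495.00/3 ≈ 1498; y = 100.78 + 2 × 2528.44/3 ≈ 1786.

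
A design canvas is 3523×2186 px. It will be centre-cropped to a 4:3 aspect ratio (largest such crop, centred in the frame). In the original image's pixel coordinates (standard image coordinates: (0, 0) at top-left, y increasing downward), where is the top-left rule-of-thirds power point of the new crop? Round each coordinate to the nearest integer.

3523/2186 > 4/3, so the 4:3 crop keeps the full height 2186 and trims width to 2186 × 4/3 = 2914.67 px.
Left offset = (3523 − 2914.67)/2 = 304.17 px; top offset = 0.
Top-left is one-third across and one-third down within the crop:
x = 304.17 + 1 × 2914.67/3 ≈ 1276; y = 0.00 + 1 × 2186.00/3 ≈ 729.

x = 1276 px, y = 729 px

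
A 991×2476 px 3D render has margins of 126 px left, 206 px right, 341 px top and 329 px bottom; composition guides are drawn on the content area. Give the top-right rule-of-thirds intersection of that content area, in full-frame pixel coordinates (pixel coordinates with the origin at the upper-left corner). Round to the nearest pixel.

Content width = 991 − 126 − 206 = 659 px; content height = 2476 − 341 − 329 = 1806 px.
Top-right is two-thirds across and one-third down within the content area.
x = 126 + 2 × 659/3 = 126 + 439.33 ≈ 565
y = 341 + 1 × 1806/3 = 341 + 602.00 ≈ 943

(565, 943)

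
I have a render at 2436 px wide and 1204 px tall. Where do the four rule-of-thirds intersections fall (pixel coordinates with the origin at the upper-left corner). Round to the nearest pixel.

One third of 2436 is 812; one third of 1204 is 401.33.
Vertical third lines at x = 812 and x = 1624; horizontal third lines at y = 401 and y = 803.

(812, 401), (1624, 401), (812, 803), (1624, 803)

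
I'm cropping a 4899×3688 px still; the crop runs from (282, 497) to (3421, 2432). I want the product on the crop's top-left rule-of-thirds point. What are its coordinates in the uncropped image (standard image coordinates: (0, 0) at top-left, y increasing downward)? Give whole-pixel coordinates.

x = 1328 px, y = 1142 px

Crop width = 3421 − 282 = 3139 px; one third is 1046.33 px.
Crop height = 2432 − 497 = 1935 px; one third is 645.00 px.
The top-left point is one-third across and one-third down within the crop:
x = 282 + 1 × 1046.33 ≈ 1328; y = 497 + 1 × 645.00 ≈ 1142.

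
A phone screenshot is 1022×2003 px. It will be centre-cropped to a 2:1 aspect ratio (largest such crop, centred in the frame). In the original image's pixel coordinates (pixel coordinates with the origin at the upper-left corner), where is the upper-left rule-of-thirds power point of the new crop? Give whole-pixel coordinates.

x = 341 px, y = 916 px

1022/2003 < 2/1, so the 2:1 crop keeps the full width 1022 and trims height to 1022 × 1/2 = 511.00 px.
Top offset = (2003 − 511.00)/2 = 746.00 px; left offset = 0.
Upper-left is one-third across and one-third down within the crop:
x = 0.00 + 1 × 1022.00/3 ≈ 341; y = 746.00 + 1 × 511.00/3 ≈ 916.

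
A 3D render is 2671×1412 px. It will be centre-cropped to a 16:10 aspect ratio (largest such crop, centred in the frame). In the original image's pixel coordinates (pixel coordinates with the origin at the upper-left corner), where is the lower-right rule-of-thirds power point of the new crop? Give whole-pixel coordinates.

2671/1412 > 16/10, so the 16:10 crop keeps the full height 1412 and trims width to 1412 × 16/10 = 2259.20 px.
Left offset = (2671 − 2259.20)/2 = 205.90 px; top offset = 0.
Lower-right is two-thirds across and two-thirds down within the crop:
x = 205.90 + 2 × 2259.20/3 ≈ 1712; y = 0.00 + 2 × 1412.00/3 ≈ 941.

(1712, 941)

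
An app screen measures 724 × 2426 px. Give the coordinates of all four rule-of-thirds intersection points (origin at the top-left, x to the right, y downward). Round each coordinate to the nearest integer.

(241, 809), (483, 809), (241, 1617), (483, 1617)

One third of 724 is 241.33; one third of 2426 is 808.67.
Vertical third lines at x = 241 and x = 483; horizontal third lines at y = 809 and y = 1617.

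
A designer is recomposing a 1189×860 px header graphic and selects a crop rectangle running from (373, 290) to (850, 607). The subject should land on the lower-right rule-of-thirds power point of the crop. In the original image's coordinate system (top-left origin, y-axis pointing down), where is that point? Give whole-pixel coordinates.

Crop width = 850 − 373 = 477 px; one third is 159.00 px.
Crop height = 607 − 290 = 317 px; one third is 105.67 px.
The lower-right point is two-thirds across and two-thirds down within the crop:
x = 373 + 2 × 159.00 ≈ 691; y = 290 + 2 × 105.67 ≈ 501.

(691, 501)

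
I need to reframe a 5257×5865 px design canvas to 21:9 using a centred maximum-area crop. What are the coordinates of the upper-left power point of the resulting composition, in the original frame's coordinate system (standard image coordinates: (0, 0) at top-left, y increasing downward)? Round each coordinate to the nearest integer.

5257/5865 < 21/9, so the 21:9 crop keeps the full width 5257 and trims height to 5257 × 9/21 = 2253.00 px.
Top offset = (5865 − 2253.00)/2 = 1806.00 px; left offset = 0.
Upper-left is one-third across and one-third down within the crop:
x = 0.00 + 1 × 5257.00/3 ≈ 1752; y = 1806.00 + 1 × 2253.00/3 ≈ 2557.

x = 1752 px, y = 2557 px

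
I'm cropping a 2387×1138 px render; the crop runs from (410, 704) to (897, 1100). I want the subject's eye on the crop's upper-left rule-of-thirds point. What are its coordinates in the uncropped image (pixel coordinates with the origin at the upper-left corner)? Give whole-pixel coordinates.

x = 572 px, y = 836 px

Crop width = 897 − 410 = 487 px; one third is 162.33 px.
Crop height = 1100 − 704 = 396 px; one third is 132.00 px.
The upper-left point is one-third across and one-third down within the crop:
x = 410 + 1 × 162.33 ≈ 572; y = 704 + 1 × 132.00 ≈ 836.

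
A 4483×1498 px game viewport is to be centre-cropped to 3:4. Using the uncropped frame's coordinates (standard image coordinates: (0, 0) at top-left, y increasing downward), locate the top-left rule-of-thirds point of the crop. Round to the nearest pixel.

4483/1498 > 3/4, so the 3:4 crop keeps the full height 1498 and trims width to 1498 × 3/4 = 1123.50 px.
Left offset = (4483 − 1123.50)/2 = 1679.75 px; top offset = 0.
Top-left is one-third across and one-third down within the crop:
x = 1679.75 + 1 × 1123.50/3 ≈ 2054; y = 0.00 + 1 × 1498.00/3 ≈ 499.

(2054, 499)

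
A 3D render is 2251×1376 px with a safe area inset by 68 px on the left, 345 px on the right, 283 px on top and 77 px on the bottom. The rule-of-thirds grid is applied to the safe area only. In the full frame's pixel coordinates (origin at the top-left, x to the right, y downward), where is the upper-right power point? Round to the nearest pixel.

(1293, 622)

Content width = 2251 − 68 − 345 = 1838 px; content height = 1376 − 283 − 77 = 1016 px.
Upper-right is two-thirds across and one-third down within the safe area.
x = 68 + 2 × 1838/3 = 68 + 1225.33 ≈ 1293
y = 283 + 1 × 1016/3 = 283 + 338.67 ≈ 622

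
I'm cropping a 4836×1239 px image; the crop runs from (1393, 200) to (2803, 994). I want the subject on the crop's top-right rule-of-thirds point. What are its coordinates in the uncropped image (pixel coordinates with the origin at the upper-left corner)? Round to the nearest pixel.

Crop width = 2803 − 1393 = 1410 px; one third is 470.00 px.
Crop height = 994 − 200 = 794 px; one third is 264.67 px.
The top-right point is two-thirds across and one-third down within the crop:
x = 1393 + 2 × 470.00 ≈ 2333; y = 200 + 1 × 264.67 ≈ 465.

x = 2333 px, y = 465 px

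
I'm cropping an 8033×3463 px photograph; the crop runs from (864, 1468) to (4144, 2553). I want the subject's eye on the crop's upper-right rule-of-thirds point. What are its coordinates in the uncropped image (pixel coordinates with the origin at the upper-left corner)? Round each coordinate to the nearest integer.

Crop width = 4144 − 864 = 3280 px; one third is 1093.33 px.
Crop height = 2553 − 1468 = 1085 px; one third is 361.67 px.
The upper-right point is two-thirds across and one-third down within the crop:
x = 864 + 2 × 1093.33 ≈ 3051; y = 1468 + 1 × 361.67 ≈ 1830.

x = 3051 px, y = 1830 px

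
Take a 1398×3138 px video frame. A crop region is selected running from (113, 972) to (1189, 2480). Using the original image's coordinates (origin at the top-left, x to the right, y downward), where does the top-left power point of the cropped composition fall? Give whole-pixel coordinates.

Crop width = 1189 − 113 = 1076 px; one third is 358.67 px.
Crop height = 2480 − 972 = 1508 px; one third is 502.67 px.
The top-left point is one-third across and one-third down within the crop:
x = 113 + 1 × 358.67 ≈ 472; y = 972 + 1 × 502.67 ≈ 1475.

(472, 1475)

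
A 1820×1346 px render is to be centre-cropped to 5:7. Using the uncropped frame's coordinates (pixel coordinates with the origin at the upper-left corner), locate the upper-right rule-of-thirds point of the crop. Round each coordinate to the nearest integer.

1820/1346 > 5/7, so the 5:7 crop keeps the full height 1346 and trims width to 1346 × 5/7 = 961.43 px.
Left offset = (1820 − 961.43)/2 = 429.29 px; top offset = 0.
Upper-right is two-thirds across and one-third down within the crop:
x = 429.29 + 2 × 961.43/3 ≈ 1070; y = 0.00 + 1 × 1346.00/3 ≈ 449.

x = 1070 px, y = 449 px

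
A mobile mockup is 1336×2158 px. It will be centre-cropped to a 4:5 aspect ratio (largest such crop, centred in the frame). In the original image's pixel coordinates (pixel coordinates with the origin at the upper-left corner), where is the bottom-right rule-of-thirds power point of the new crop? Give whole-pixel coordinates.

1336/2158 < 4/5, so the 4:5 crop keeps the full width 1336 and trims height to 1336 × 5/4 = 1670.00 px.
Top offset = (2158 − 1670.00)/2 = 244.00 px; left offset = 0.
Bottom-right is two-thirds across and two-thirds down within the crop:
x = 0.00 + 2 × 1336.00/3 ≈ 891; y = 244.00 + 2 × 1670.00/3 ≈ 1357.

(891, 1357)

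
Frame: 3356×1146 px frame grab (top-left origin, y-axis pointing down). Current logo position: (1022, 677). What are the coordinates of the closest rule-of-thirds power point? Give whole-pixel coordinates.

Third lines: x ∈ {1119, 2237}, y ∈ {382, 764}.
1022 is closer to x = 1119; 677 is closer to y = 764.
So the nearest intersection is the lower-left power point.

x = 1119 px, y = 764 px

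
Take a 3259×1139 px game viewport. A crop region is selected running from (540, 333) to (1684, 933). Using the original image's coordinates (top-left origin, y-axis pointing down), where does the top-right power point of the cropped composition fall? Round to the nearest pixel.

x = 1303 px, y = 533 px

Crop width = 1684 − 540 = 1144 px; one third is 381.33 px.
Crop height = 933 − 333 = 600 px; one third is 200.00 px.
The top-right point is two-thirds across and one-third down within the crop:
x = 540 + 2 × 381.33 ≈ 1303; y = 333 + 1 × 200.00 ≈ 533.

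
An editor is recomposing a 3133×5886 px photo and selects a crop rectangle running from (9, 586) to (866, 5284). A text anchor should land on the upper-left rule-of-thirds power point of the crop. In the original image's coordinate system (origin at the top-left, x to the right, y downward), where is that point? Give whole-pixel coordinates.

x = 295 px, y = 2152 px

Crop width = 866 − 9 = 857 px; one third is 285.67 px.
Crop height = 5284 − 586 = 4698 px; one third is 1566.00 px.
The upper-left point is one-third across and one-third down within the crop:
x = 9 + 1 × 285.67 ≈ 295; y = 586 + 1 × 1566.00 ≈ 2152.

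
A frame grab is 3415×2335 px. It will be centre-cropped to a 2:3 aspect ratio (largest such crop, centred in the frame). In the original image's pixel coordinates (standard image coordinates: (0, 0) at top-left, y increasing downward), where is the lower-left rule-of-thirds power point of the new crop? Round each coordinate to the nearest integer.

(1448, 1557)

3415/2335 > 2/3, so the 2:3 crop keeps the full height 2335 and trims width to 2335 × 2/3 = 1556.67 px.
Left offset = (3415 − 1556.67)/2 = 929.17 px; top offset = 0.
Lower-left is one-third across and two-thirds down within the crop:
x = 929.17 + 1 × 1556.67/3 ≈ 1448; y = 0.00 + 2 × 2335.00/3 ≈ 1557.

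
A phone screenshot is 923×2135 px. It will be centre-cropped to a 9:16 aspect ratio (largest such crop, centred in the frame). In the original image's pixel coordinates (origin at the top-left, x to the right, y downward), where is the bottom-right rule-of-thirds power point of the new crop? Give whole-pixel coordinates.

923/2135 < 9/16, so the 9:16 crop keeps the full width 923 and trims height to 923 × 16/9 = 1640.89 px.
Top offset = (2135 − 1640.89)/2 = 247.06 px; left offset = 0.
Bottom-right is two-thirds across and two-thirds down within the crop:
x = 0.00 + 2 × 923.00/3 ≈ 615; y = 247.06 + 2 × 1640.89/3 ≈ 1341.

x = 615 px, y = 1341 px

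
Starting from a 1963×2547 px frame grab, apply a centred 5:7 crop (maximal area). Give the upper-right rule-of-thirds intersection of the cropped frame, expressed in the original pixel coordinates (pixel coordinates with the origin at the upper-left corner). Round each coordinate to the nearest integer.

(1285, 849)

1963/2547 > 5/7, so the 5:7 crop keeps the full height 2547 and trims width to 2547 × 5/7 = 1819.29 px.
Left offset = (1963 − 1819.29)/2 = 71.86 px; top offset = 0.
Upper-right is two-thirds across and one-third down within the crop:
x = 71.86 + 2 × 1819.29/3 ≈ 1285; y = 0.00 + 1 × 2547.00/3 ≈ 849.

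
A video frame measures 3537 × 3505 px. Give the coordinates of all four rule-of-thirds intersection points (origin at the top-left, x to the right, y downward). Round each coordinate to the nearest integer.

(1179, 1168), (2358, 1168), (1179, 2337), (2358, 2337)

One third of 3537 is 1179; one third of 3505 is 1168.33.
Vertical third lines at x = 1179 and x = 2358; horizontal third lines at y = 1168 and y = 2337.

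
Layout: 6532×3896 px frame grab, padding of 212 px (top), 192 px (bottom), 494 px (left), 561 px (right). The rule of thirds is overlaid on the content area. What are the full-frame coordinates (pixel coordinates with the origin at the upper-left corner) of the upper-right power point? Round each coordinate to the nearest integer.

Content width = 6532 − 494 − 561 = 5477 px; content height = 3896 − 212 − 192 = 3492 px.
Upper-right is two-thirds across and one-third down within the content area.
x = 494 + 2 × 5477/3 = 494 + 3651.33 ≈ 4145
y = 212 + 1 × 3492/3 = 212 + 1164.00 ≈ 1376

(4145, 1376)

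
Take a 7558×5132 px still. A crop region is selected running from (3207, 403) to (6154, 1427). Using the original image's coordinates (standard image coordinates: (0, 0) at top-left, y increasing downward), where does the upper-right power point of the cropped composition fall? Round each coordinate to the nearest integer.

Crop width = 6154 − 3207 = 2947 px; one third is 982.33 px.
Crop height = 1427 − 403 = 1024 px; one third is 341.33 px.
The upper-right point is two-thirds across and one-third down within the crop:
x = 3207 + 2 × 982.33 ≈ 5172; y = 403 + 1 × 341.33 ≈ 744.

x = 5172 px, y = 744 px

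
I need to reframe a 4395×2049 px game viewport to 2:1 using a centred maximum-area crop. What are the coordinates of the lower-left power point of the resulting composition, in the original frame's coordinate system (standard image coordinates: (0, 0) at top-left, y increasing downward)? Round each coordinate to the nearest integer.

(1515, 1366)

4395/2049 > 2/1, so the 2:1 crop keeps the full height 2049 and trims width to 2049 × 2/1 = 4098.00 px.
Left offset = (4395 − 4098.00)/2 = 148.50 px; top offset = 0.
Lower-left is one-third across and two-thirds down within the crop:
x = 148.50 + 1 × 4098.00/3 ≈ 1515; y = 0.00 + 2 × 2049.00/3 ≈ 1366.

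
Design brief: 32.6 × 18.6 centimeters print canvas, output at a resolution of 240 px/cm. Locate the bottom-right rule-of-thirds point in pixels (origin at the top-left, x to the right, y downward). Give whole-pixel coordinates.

In pixels the canvas is 32.6 × 240 = 7824 wide and 18.6 × 240 = 4464 tall.
The bottom-right point is two-thirds across and two-thirds down:
x = 2 × 7824/3 ≈ 5216; y = 2 × 4464/3 ≈ 2976.

x = 5216 px, y = 2976 px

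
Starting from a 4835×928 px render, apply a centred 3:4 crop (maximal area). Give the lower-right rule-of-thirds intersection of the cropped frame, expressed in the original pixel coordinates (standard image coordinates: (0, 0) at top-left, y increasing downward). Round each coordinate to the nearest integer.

(2534, 619)

4835/928 > 3/4, so the 3:4 crop keeps the full height 928 and trims width to 928 × 3/4 = 696.00 px.
Left offset = (4835 − 696.00)/2 = 2069.50 px; top offset = 0.
Lower-right is two-thirds across and two-thirds down within the crop:
x = 2069.50 + 2 × 696.00/3 ≈ 2534; y = 0.00 + 2 × 928.00/3 ≈ 619.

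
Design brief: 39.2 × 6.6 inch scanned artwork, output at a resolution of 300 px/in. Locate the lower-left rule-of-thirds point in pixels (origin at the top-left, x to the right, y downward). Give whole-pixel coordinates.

In pixels the canvas is 39.2 × 300 = 11760 wide and 6.6 × 300 = 1980 tall.
The lower-left point is one-third across and two-thirds down:
x = 1 × 11760/3 ≈ 3920; y = 2 × 1980/3 ≈ 1320.

x = 3920 px, y = 1320 px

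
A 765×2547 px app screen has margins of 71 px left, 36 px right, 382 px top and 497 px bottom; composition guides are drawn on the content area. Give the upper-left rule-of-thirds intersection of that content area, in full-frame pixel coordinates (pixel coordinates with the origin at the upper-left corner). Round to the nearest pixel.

x = 290 px, y = 938 px

Content width = 765 − 71 − 36 = 658 px; content height = 2547 − 382 − 497 = 1668 px.
Upper-left is one-third across and one-third down within the content area.
x = 71 + 1 × 658/3 = 71 + 219.33 ≈ 290
y = 382 + 1 × 1668/3 = 382 + 556.00 ≈ 938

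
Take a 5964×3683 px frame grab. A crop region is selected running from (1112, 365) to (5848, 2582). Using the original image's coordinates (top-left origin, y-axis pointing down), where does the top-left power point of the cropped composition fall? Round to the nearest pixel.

(2691, 1104)

Crop width = 5848 − 1112 = 4736 px; one third is 1578.67 px.
Crop height = 2582 − 365 = 2217 px; one third is 739.00 px.
The top-left point is one-third across and one-third down within the crop:
x = 1112 + 1 × 1578.67 ≈ 2691; y = 365 + 1 × 739.00 ≈ 1104.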